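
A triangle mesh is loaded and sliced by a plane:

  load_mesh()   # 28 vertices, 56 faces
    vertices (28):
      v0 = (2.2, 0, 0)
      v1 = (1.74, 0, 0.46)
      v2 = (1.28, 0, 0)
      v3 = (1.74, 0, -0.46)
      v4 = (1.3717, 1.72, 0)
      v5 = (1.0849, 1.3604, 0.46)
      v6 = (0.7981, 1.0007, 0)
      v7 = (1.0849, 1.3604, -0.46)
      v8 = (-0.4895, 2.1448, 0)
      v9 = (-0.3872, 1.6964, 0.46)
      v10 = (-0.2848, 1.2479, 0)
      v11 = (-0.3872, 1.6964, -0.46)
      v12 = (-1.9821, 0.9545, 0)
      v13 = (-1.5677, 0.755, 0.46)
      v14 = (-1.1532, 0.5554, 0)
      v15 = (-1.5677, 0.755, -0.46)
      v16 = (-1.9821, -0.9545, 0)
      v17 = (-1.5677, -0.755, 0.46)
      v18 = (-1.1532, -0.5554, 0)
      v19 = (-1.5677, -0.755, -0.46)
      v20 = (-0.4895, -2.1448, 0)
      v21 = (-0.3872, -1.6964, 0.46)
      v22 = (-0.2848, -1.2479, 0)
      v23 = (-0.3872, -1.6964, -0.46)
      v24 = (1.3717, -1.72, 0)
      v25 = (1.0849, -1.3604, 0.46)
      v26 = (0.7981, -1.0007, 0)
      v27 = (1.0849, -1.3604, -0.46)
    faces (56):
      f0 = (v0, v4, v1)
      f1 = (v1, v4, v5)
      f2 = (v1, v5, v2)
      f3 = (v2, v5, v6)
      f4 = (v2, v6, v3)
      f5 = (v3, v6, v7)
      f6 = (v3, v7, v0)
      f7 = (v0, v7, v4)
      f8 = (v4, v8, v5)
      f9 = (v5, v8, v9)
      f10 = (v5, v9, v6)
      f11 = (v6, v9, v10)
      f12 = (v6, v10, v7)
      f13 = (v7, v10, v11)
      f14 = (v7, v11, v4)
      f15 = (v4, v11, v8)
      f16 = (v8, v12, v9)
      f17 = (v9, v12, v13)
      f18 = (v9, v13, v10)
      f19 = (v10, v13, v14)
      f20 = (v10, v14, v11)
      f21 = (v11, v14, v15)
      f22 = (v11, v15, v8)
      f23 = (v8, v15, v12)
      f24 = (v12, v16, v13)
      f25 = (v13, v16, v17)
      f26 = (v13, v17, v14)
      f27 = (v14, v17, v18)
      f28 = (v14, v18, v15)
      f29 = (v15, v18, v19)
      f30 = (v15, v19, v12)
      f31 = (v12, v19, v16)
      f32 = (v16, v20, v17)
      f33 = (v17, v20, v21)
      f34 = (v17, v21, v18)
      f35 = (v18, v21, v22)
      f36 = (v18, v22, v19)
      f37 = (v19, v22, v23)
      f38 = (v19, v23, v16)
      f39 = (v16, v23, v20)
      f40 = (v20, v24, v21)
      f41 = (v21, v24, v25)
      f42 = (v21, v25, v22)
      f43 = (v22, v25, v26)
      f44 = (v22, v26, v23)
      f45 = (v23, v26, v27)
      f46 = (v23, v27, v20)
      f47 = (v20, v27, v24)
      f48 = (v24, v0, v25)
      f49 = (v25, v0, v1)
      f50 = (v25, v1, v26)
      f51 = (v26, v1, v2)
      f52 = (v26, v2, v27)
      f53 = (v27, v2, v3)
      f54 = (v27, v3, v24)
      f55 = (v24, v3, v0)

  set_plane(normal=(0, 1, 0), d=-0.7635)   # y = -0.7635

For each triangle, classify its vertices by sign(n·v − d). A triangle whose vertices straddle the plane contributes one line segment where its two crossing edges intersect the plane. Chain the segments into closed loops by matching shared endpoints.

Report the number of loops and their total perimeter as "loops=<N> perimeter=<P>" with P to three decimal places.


Straddling triangles (18 of 56):
  (v12,v16,v13) [+-+] → (-1.9821, -0.7635, 0)–(-1.9358, -0.7635, 0.0513951)  len=0.0692
  (v13,v16,v17) [+-+] → (-1.9358, -0.7635, 0.0513951)–(-1.58536, -0.7635, 0.440401)  len=0.5236
  (v12,v19,v16) [++-] → (-1.58536, -0.7635, -0.440401)–(-1.9821, -0.7635, 0)  len=0.5928
  (v16,v20,v17) [--+] → (-1.56111, -0.7635, 0.457187)–(-1.58536, -0.7635, 0.440401)  len=0.0295
  (v17,v20,v21) [+--] → (-1.56111, -0.7635, 0.457187)–(-1.55704, -0.7635, 0.46)  len=0.0049
  (v17,v21,v18) [+-+] → (-1.55704, -0.7635, 0.46)–(-1.01349, -0.7635, 0.0838966)  len=0.6610
  (v18,v21,v22) [+--] → (-1.01349, -0.7635, 0.0838966)–(-0.892241, -0.7635, 0)  len=0.1474
  (v18,v22,v19) [+-+] → (-0.892241, -0.7635, 0)–(-1.54558, -0.7635, -0.452067)  len=0.7945
  (v19,v22,v23) [+--] → (-1.54558, -0.7635, -0.452067)–(-1.55704, -0.7635, -0.46)  len=0.0139
  (v19,v23,v16) [+--] → (-1.55704, -0.7635, -0.46)–(-1.58536, -0.7635, -0.440401)  len=0.0344
  (v24,v0,v25) [-+-] → (1.83232, -0.7635, 0)–(1.57417, -0.7635, 0.258167)  len=0.3651
  (v25,v0,v1) [-++] → (1.57417, -0.7635, 0.258167)–(1.37234, -0.7635, 0.46)  len=0.2854
  (v25,v1,v26) [-+-] → (1.37234, -0.7635, 0.46)–(1.02136, -0.7635, 0.109036)  len=0.4963
  (v26,v1,v2) [-++] → (1.02136, -0.7635, 0.109036)–(0.912327, -0.7635, 0)  len=0.1542
  (v26,v2,v27) [-+-] → (0.912327, -0.7635, 0)–(1.1705, -0.7635, -0.258167)  len=0.3651
  (v27,v2,v3) [-++] → (1.1705, -0.7635, -0.258167)–(1.37234, -0.7635, -0.46)  len=0.2854
  (v27,v3,v24) [-+-] → (1.37234, -0.7635, -0.46)–(1.57651, -0.7635, -0.255808)  len=0.2888
  (v24,v3,v0) [-++] → (1.57651, -0.7635, -0.255808)–(1.83232, -0.7635, 0)  len=0.3618

Chained into 2 loop(s):
  loop 1: 10 segments, perimeter = 2.8712
  loop 2: 8 segments, perimeter = 2.6021
Total perimeter = 5.473

loops=2 perimeter=5.473


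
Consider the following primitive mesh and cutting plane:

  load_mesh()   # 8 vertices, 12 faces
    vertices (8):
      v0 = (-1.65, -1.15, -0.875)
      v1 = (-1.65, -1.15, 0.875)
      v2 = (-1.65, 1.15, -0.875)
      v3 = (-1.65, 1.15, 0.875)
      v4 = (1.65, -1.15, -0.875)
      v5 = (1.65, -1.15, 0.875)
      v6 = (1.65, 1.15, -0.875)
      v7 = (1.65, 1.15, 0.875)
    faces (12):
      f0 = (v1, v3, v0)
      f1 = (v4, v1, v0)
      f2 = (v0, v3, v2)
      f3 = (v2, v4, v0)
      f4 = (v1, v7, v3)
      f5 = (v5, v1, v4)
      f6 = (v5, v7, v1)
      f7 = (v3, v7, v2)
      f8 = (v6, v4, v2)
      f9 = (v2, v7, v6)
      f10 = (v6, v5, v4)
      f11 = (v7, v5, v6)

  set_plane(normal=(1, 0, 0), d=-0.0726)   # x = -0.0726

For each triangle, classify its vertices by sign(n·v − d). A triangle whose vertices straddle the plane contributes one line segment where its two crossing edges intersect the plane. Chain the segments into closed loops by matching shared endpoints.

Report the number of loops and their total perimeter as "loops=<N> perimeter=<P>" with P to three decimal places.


loops=1 perimeter=8.100

Straddling triangles (8 of 12):
  (v4,v1,v0) [+--] → (-0.0726, -1.15, 0.0385)–(-0.0726, -1.15, -0.875)  len=0.9135
  (v2,v4,v0) [-+-] → (-0.0726, 0.0506, -0.875)–(-0.0726, -1.15, -0.875)  len=1.2006
  (v1,v7,v3) [-+-] → (-0.0726, -0.0506, 0.875)–(-0.0726, 1.15, 0.875)  len=1.2006
  (v5,v1,v4) [+-+] → (-0.0726, -1.15, 0.875)–(-0.0726, -1.15, 0.0385)  len=0.8365
  (v5,v7,v1) [++-] → (-0.0726, -0.0506, 0.875)–(-0.0726, -1.15, 0.875)  len=1.0994
  (v3,v7,v2) [-+-] → (-0.0726, 1.15, 0.875)–(-0.0726, 1.15, -0.0385)  len=0.9135
  (v6,v4,v2) [++-] → (-0.0726, 0.0506, -0.875)–(-0.0726, 1.15, -0.875)  len=1.0994
  (v2,v7,v6) [-++] → (-0.0726, 1.15, -0.0385)–(-0.0726, 1.15, -0.875)  len=0.8365

Chained into 1 loop(s):
  loop 1: 8 segments, perimeter = 8.1000
Total perimeter = 8.100


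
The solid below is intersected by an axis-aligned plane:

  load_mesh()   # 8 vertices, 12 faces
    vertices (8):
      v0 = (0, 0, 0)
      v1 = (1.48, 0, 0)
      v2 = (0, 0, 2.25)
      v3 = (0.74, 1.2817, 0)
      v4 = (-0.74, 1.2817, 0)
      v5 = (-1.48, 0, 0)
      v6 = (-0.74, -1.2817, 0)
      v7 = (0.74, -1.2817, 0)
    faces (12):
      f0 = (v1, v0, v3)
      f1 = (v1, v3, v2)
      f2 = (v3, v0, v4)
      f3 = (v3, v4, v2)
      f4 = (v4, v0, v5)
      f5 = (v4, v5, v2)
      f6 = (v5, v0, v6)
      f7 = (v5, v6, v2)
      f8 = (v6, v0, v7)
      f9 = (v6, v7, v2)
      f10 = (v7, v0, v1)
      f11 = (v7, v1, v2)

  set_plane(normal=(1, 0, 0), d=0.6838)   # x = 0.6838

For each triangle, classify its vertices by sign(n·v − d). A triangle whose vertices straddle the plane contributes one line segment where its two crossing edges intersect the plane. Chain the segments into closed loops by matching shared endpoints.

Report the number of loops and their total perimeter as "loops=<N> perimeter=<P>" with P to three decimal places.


Straddling triangles (8 of 12):
  (v1,v0,v3) [+-+] → (0.6838, 0, 0)–(0.6838, 1.18436, 0)  len=1.1844
  (v1,v3,v2) [++-] → (0.6838, 1.18436, 0.170878)–(0.6838, 0, 1.21044)  len=1.5759
  (v3,v0,v4) [+--] → (0.6838, 1.18436, 0)–(0.6838, 1.2817, 0)  len=0.0973
  (v3,v4,v2) [+--] → (0.6838, 1.2817, 0)–(0.6838, 1.18436, 0.170878)  len=0.1967
  (v6,v0,v7) [--+] → (0.6838, -1.18436, 0)–(0.6838, -1.2817, 0)  len=0.0973
  (v6,v7,v2) [-+-] → (0.6838, -1.2817, 0)–(0.6838, -1.18436, 0.170878)  len=0.1967
  (v7,v0,v1) [+-+] → (0.6838, -1.18436, 0)–(0.6838, 0, 0)  len=1.1844
  (v7,v1,v2) [++-] → (0.6838, 0, 1.21044)–(0.6838, -1.18436, 0.170878)  len=1.5759

Chained into 1 loop(s):
  loop 1: 8 segments, perimeter = 6.1085
Total perimeter = 6.108

loops=1 perimeter=6.108


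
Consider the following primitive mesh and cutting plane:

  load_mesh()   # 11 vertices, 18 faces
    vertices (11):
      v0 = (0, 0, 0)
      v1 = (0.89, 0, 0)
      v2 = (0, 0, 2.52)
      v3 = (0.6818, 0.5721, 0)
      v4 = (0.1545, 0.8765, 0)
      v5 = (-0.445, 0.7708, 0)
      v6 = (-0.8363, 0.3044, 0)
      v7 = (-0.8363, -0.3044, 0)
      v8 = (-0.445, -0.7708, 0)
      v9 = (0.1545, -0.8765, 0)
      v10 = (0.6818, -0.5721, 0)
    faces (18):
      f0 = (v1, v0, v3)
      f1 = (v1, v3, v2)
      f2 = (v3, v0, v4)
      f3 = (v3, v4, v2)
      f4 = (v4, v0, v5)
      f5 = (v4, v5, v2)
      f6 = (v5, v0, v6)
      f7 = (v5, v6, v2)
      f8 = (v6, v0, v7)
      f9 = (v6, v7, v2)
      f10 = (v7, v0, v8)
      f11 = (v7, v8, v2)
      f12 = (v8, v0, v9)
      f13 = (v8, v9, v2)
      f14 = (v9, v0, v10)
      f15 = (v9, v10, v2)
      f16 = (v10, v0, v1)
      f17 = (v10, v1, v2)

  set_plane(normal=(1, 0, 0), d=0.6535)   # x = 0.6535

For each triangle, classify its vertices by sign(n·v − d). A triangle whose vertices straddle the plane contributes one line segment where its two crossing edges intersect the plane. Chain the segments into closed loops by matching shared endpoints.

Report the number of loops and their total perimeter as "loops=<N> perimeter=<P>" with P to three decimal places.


loops=1 perimeter=2.976

Straddling triangles (8 of 18):
  (v1,v0,v3) [+-+] → (0.6535, 0, 0)–(0.6535, 0.548353, 0)  len=0.5484
  (v1,v3,v2) [++-] → (0.6535, 0.548353, 0.1046)–(0.6535, 0, 0.66964)  len=0.7874
  (v3,v0,v4) [+--] → (0.6535, 0.548353, 0)–(0.6535, 0.588437, 0)  len=0.0401
  (v3,v4,v2) [+--] → (0.6535, 0.588437, 0)–(0.6535, 0.548353, 0.1046)  len=0.1120
  (v9,v0,v10) [--+] → (0.6535, -0.548353, 0)–(0.6535, -0.588437, 0)  len=0.0401
  (v9,v10,v2) [-+-] → (0.6535, -0.588437, 0)–(0.6535, -0.548353, 0.1046)  len=0.1120
  (v10,v0,v1) [+-+] → (0.6535, -0.548353, 0)–(0.6535, 0, 0)  len=0.5484
  (v10,v1,v2) [++-] → (0.6535, 0, 0.66964)–(0.6535, -0.548353, 0.1046)  len=0.7874

Chained into 1 loop(s):
  loop 1: 8 segments, perimeter = 2.9757
Total perimeter = 2.976


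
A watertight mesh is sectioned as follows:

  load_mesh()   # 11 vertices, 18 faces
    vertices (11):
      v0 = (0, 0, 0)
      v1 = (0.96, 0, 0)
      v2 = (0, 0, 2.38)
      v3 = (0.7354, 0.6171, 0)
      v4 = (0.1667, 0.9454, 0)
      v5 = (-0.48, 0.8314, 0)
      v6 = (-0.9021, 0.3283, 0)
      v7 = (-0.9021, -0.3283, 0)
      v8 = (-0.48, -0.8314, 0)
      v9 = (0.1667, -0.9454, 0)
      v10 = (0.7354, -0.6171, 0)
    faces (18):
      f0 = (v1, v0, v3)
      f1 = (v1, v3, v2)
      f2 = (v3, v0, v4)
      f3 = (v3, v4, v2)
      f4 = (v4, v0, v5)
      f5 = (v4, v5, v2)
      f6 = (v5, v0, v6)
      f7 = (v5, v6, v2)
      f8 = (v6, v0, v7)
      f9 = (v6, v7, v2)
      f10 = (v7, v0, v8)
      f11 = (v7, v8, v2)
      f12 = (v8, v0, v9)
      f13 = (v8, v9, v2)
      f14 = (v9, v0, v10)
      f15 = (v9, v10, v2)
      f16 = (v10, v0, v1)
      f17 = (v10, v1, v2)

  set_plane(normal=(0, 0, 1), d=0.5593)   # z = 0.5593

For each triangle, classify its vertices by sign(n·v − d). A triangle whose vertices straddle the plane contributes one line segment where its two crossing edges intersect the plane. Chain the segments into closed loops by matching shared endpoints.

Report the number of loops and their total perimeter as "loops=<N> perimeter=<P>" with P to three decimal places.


Straddling triangles (9 of 18):
  (v1,v3,v2) [--+] → (0.562581, 0.472081, 0.5593)–(0.7344, 0, 0.5593)  len=0.5024
  (v3,v4,v2) [--+] → (0.127525, 0.723231, 0.5593)–(0.562581, 0.472081, 0.5593)  len=0.5023
  (v4,v5,v2) [--+] → (-0.3672, 0.636021, 0.5593)–(0.127525, 0.723231, 0.5593)  len=0.5024
  (v5,v6,v2) [--+] → (-0.690106, 0.251149, 0.5593)–(-0.3672, 0.636021, 0.5593)  len=0.5024
  (v6,v7,v2) [--+] → (-0.690106, -0.251149, 0.5593)–(-0.690107, 0.251149, 0.5593)  len=0.5023
  (v7,v8,v2) [--+] → (-0.3672, -0.636021, 0.5593)–(-0.690107, -0.251149, 0.5593)  len=0.5024
  (v8,v9,v2) [--+] → (0.127525, -0.723231, 0.5593)–(-0.3672, -0.636021, 0.5593)  len=0.5024
  (v9,v10,v2) [--+] → (0.562581, -0.472081, 0.5593)–(0.127525, -0.723231, 0.5593)  len=0.5023
  (v10,v1,v2) [--+] → (0.7344, 0, 0.5593)–(0.562581, -0.472081, 0.5593)  len=0.5024

Chained into 1 loop(s):
  loop 1: 9 segments, perimeter = 4.5212
Total perimeter = 4.521

loops=1 perimeter=4.521


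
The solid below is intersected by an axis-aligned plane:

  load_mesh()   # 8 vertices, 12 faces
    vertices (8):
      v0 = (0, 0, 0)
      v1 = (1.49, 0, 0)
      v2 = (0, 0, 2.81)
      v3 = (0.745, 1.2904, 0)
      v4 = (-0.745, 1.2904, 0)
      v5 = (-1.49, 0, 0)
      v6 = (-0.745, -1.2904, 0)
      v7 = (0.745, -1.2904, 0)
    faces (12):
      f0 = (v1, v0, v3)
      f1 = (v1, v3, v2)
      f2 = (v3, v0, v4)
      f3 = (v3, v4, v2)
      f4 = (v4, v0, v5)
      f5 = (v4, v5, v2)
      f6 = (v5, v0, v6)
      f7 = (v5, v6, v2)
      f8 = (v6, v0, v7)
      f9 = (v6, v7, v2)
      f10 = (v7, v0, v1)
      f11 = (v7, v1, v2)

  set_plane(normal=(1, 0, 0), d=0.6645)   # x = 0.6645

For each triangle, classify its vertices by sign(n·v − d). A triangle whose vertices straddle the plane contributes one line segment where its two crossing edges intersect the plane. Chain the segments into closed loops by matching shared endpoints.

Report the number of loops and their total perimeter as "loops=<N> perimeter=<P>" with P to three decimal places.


loops=1 perimeter=6.652

Straddling triangles (8 of 12):
  (v1,v0,v3) [+-+] → (0.6645, 0, 0)–(0.6645, 1.15097, 0)  len=1.1510
  (v1,v3,v2) [++-] → (0.6645, 1.15097, 0.303631)–(0.6645, 0, 1.55682)  len=1.7015
  (v3,v0,v4) [+--] → (0.6645, 1.15097, 0)–(0.6645, 1.2904, 0)  len=0.1394
  (v3,v4,v2) [+--] → (0.6645, 1.2904, 0)–(0.6645, 1.15097, 0.303631)  len=0.3341
  (v6,v0,v7) [--+] → (0.6645, -1.15097, 0)–(0.6645, -1.2904, 0)  len=0.1394
  (v6,v7,v2) [-+-] → (0.6645, -1.2904, 0)–(0.6645, -1.15097, 0.303631)  len=0.3341
  (v7,v0,v1) [+-+] → (0.6645, -1.15097, 0)–(0.6645, 0, 0)  len=1.1510
  (v7,v1,v2) [++-] → (0.6645, 0, 1.55682)–(0.6645, -1.15097, 0.303631)  len=1.7015

Chained into 1 loop(s):
  loop 1: 8 segments, perimeter = 6.6521
Total perimeter = 6.652


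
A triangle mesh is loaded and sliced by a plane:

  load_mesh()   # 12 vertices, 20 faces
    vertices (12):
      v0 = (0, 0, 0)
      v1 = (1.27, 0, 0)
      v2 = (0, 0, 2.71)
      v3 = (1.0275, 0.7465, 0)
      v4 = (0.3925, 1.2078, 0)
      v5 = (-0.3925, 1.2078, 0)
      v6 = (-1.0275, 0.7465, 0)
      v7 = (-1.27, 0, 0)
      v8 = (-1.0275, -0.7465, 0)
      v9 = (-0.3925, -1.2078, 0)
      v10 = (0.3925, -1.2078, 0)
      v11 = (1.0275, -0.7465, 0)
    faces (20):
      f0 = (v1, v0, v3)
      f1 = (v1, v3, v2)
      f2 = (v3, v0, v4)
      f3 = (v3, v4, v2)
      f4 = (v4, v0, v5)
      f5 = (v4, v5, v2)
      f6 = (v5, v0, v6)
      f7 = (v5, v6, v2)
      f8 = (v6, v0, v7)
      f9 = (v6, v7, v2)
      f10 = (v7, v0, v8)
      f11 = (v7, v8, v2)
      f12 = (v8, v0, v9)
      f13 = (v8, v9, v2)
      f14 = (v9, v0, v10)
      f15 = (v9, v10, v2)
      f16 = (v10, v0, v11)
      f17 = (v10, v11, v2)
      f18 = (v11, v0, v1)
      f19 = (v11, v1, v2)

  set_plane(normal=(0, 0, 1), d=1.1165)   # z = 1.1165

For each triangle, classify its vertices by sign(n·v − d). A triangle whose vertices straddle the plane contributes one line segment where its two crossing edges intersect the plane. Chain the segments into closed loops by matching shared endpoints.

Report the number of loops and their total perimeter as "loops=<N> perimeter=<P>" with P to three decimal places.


loops=1 perimeter=4.615

Straddling triangles (10 of 20):
  (v1,v3,v2) [--+] → (0.604178, 0.438948, 1.1165)–(0.746769, 0, 1.1165)  len=0.4615
  (v3,v4,v2) [--+] → (0.230793, 0.710195, 1.1165)–(0.604178, 0.438948, 1.1165)  len=0.4615
  (v4,v5,v2) [--+] → (-0.230793, 0.710195, 1.1165)–(0.230793, 0.710195, 1.1165)  len=0.4616
  (v5,v6,v2) [--+] → (-0.604178, 0.438948, 1.1165)–(-0.230793, 0.710195, 1.1165)  len=0.4615
  (v6,v7,v2) [--+] → (-0.746769, 0, 1.1165)–(-0.604178, 0.438948, 1.1165)  len=0.4615
  (v7,v8,v2) [--+] → (-0.604178, -0.438948, 1.1165)–(-0.746769, 0, 1.1165)  len=0.4615
  (v8,v9,v2) [--+] → (-0.230793, -0.710195, 1.1165)–(-0.604178, -0.438948, 1.1165)  len=0.4615
  (v9,v10,v2) [--+] → (0.230793, -0.710195, 1.1165)–(-0.230793, -0.710195, 1.1165)  len=0.4616
  (v10,v11,v2) [--+] → (0.604178, -0.438948, 1.1165)–(0.230793, -0.710195, 1.1165)  len=0.4615
  (v11,v1,v2) [--+] → (0.746769, 0, 1.1165)–(0.604178, -0.438948, 1.1165)  len=0.4615

Chained into 1 loop(s):
  loop 1: 10 segments, perimeter = 4.6153
Total perimeter = 4.615


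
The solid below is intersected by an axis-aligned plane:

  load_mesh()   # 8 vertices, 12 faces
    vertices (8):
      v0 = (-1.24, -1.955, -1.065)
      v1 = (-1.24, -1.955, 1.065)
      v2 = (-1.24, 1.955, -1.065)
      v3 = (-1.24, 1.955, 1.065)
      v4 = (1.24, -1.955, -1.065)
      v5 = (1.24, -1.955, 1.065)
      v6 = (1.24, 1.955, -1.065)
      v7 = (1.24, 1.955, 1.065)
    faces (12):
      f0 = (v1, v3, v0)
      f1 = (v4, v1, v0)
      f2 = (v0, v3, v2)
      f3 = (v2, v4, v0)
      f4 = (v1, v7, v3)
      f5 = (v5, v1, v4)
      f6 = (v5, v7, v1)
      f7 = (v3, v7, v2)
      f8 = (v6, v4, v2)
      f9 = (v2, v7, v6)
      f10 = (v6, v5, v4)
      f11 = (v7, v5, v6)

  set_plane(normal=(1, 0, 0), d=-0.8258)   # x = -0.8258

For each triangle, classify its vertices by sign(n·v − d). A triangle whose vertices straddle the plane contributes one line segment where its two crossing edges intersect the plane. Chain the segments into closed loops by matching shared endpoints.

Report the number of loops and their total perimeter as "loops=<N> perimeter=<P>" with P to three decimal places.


loops=1 perimeter=12.080

Straddling triangles (8 of 12):
  (v4,v1,v0) [+--] → (-0.8258, -1.955, 0.709256)–(-0.8258, -1.955, -1.065)  len=1.7743
  (v2,v4,v0) [-+-] → (-0.8258, 1.30197, -1.065)–(-0.8258, -1.955, -1.065)  len=3.2570
  (v1,v7,v3) [-+-] → (-0.8258, -1.30197, 1.065)–(-0.8258, 1.955, 1.065)  len=3.2570
  (v5,v1,v4) [+-+] → (-0.8258, -1.955, 1.065)–(-0.8258, -1.955, 0.709256)  len=0.3557
  (v5,v7,v1) [++-] → (-0.8258, -1.30197, 1.065)–(-0.8258, -1.955, 1.065)  len=0.6530
  (v3,v7,v2) [-+-] → (-0.8258, 1.955, 1.065)–(-0.8258, 1.955, -0.709256)  len=1.7743
  (v6,v4,v2) [++-] → (-0.8258, 1.30197, -1.065)–(-0.8258, 1.955, -1.065)  len=0.6530
  (v2,v7,v6) [-++] → (-0.8258, 1.955, -0.709256)–(-0.8258, 1.955, -1.065)  len=0.3557

Chained into 1 loop(s):
  loop 1: 8 segments, perimeter = 12.0800
Total perimeter = 12.080


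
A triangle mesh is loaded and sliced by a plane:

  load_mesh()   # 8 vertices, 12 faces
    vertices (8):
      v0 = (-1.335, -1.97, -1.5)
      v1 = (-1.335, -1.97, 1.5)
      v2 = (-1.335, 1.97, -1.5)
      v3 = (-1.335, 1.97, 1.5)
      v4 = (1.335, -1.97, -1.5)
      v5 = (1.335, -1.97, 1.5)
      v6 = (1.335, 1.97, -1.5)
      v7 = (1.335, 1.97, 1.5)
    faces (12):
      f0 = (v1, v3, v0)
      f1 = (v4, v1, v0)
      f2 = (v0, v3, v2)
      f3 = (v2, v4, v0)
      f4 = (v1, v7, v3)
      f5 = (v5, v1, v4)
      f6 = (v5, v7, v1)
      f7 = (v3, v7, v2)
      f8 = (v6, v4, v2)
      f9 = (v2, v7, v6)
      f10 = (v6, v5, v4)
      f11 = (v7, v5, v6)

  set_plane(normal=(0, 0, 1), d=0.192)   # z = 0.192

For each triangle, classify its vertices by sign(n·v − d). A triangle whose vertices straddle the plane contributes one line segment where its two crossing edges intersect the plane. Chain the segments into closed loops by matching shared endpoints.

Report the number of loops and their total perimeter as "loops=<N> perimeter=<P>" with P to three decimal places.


Straddling triangles (8 of 12):
  (v1,v3,v0) [++-] → (-1.335, 0.25216, 0.192)–(-1.335, -1.97, 0.192)  len=2.2222
  (v4,v1,v0) [-+-] → (-0.17088, -1.97, 0.192)–(-1.335, -1.97, 0.192)  len=1.1641
  (v0,v3,v2) [-+-] → (-1.335, 0.25216, 0.192)–(-1.335, 1.97, 0.192)  len=1.7178
  (v5,v1,v4) [++-] → (-0.17088, -1.97, 0.192)–(1.335, -1.97, 0.192)  len=1.5059
  (v3,v7,v2) [++-] → (0.17088, 1.97, 0.192)–(-1.335, 1.97, 0.192)  len=1.5059
  (v2,v7,v6) [-+-] → (0.17088, 1.97, 0.192)–(1.335, 1.97, 0.192)  len=1.1641
  (v6,v5,v4) [-+-] → (1.335, -0.25216, 0.192)–(1.335, -1.97, 0.192)  len=1.7178
  (v7,v5,v6) [++-] → (1.335, -0.25216, 0.192)–(1.335, 1.97, 0.192)  len=2.2222

Chained into 1 loop(s):
  loop 1: 8 segments, perimeter = 13.2200
Total perimeter = 13.220

loops=1 perimeter=13.220


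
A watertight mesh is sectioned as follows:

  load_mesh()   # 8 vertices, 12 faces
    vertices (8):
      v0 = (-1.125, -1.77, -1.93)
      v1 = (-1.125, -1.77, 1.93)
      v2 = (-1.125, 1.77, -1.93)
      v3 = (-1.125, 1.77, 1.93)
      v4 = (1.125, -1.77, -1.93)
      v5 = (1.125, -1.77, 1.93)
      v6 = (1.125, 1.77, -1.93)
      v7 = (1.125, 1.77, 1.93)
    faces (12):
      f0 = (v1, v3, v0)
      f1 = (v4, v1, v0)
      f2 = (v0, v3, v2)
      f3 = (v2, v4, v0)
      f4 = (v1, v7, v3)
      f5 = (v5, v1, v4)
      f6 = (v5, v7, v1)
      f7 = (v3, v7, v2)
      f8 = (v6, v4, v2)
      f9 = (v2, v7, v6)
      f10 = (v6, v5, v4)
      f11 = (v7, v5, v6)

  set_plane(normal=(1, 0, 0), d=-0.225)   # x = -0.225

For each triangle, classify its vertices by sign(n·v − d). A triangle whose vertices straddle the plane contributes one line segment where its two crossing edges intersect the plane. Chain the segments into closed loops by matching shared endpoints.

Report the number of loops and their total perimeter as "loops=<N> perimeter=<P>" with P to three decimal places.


loops=1 perimeter=14.800

Straddling triangles (8 of 12):
  (v4,v1,v0) [+--] → (-0.225, -1.77, 0.386)–(-0.225, -1.77, -1.93)  len=2.3160
  (v2,v4,v0) [-+-] → (-0.225, 0.354, -1.93)–(-0.225, -1.77, -1.93)  len=2.1240
  (v1,v7,v3) [-+-] → (-0.225, -0.354, 1.93)–(-0.225, 1.77, 1.93)  len=2.1240
  (v5,v1,v4) [+-+] → (-0.225, -1.77, 1.93)–(-0.225, -1.77, 0.386)  len=1.5440
  (v5,v7,v1) [++-] → (-0.225, -0.354, 1.93)–(-0.225, -1.77, 1.93)  len=1.4160
  (v3,v7,v2) [-+-] → (-0.225, 1.77, 1.93)–(-0.225, 1.77, -0.386)  len=2.3160
  (v6,v4,v2) [++-] → (-0.225, 0.354, -1.93)–(-0.225, 1.77, -1.93)  len=1.4160
  (v2,v7,v6) [-++] → (-0.225, 1.77, -0.386)–(-0.225, 1.77, -1.93)  len=1.5440

Chained into 1 loop(s):
  loop 1: 8 segments, perimeter = 14.8000
Total perimeter = 14.800


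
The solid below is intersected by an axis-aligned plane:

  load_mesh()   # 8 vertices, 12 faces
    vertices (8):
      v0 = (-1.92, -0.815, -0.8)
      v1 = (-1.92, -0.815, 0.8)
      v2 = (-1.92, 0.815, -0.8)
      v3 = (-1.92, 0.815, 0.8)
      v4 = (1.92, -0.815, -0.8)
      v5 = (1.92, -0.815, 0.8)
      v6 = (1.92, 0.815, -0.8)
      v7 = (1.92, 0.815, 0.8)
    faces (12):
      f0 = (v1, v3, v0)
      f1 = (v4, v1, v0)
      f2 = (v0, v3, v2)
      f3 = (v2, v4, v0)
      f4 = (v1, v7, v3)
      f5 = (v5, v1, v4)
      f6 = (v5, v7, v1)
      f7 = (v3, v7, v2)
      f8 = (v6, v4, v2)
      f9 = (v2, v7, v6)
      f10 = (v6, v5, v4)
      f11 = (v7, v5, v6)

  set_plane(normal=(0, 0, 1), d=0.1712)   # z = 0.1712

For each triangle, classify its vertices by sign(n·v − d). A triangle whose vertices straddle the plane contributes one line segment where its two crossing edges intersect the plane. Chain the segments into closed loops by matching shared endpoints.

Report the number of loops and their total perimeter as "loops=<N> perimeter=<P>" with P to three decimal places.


Straddling triangles (8 of 12):
  (v1,v3,v0) [++-] → (-1.92, 0.17441, 0.1712)–(-1.92, -0.815, 0.1712)  len=0.9894
  (v4,v1,v0) [-+-] → (-0.41088, -0.815, 0.1712)–(-1.92, -0.815, 0.1712)  len=1.5091
  (v0,v3,v2) [-+-] → (-1.92, 0.17441, 0.1712)–(-1.92, 0.815, 0.1712)  len=0.6406
  (v5,v1,v4) [++-] → (-0.41088, -0.815, 0.1712)–(1.92, -0.815, 0.1712)  len=2.3309
  (v3,v7,v2) [++-] → (0.41088, 0.815, 0.1712)–(-1.92, 0.815, 0.1712)  len=2.3309
  (v2,v7,v6) [-+-] → (0.41088, 0.815, 0.1712)–(1.92, 0.815, 0.1712)  len=1.5091
  (v6,v5,v4) [-+-] → (1.92, -0.17441, 0.1712)–(1.92, -0.815, 0.1712)  len=0.6406
  (v7,v5,v6) [++-] → (1.92, -0.17441, 0.1712)–(1.92, 0.815, 0.1712)  len=0.9894

Chained into 1 loop(s):
  loop 1: 8 segments, perimeter = 10.9400
Total perimeter = 10.940

loops=1 perimeter=10.940


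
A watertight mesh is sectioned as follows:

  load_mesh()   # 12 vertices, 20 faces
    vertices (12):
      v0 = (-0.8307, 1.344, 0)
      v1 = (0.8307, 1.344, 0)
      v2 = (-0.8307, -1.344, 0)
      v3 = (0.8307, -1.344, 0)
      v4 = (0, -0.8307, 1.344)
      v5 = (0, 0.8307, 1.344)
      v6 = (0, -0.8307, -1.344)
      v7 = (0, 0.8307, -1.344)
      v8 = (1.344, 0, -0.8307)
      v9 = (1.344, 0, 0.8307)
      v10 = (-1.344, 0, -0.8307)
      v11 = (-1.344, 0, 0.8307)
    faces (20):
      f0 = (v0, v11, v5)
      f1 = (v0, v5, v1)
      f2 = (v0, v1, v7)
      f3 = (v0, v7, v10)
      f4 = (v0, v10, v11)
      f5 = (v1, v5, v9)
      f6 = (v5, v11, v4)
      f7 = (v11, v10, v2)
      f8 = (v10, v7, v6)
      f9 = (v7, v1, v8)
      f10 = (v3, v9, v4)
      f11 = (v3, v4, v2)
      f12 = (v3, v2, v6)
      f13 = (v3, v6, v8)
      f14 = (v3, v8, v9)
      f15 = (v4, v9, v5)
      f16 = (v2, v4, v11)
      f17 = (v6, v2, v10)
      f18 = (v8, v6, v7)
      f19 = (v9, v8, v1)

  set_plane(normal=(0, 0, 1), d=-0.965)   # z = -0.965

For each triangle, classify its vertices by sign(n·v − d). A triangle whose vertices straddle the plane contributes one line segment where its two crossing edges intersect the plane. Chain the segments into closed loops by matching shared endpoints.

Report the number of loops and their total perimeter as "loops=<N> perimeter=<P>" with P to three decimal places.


loops=1 perimeter=6.095

Straddling triangles (8 of 20):
  (v0,v1,v7) [++-] → (0.234252, 0.975448, -0.965)–(-0.234252, 0.975448, -0.965)  len=0.4685
  (v0,v7,v10) [+-+] → (-0.234252, 0.975448, -0.965)–(-0.992355, 0.217345, -0.965)  len=1.0721
  (v10,v7,v6) [+--] → (-0.992355, 0.217345, -0.965)–(-0.992355, -0.217345, -0.965)  len=0.4347
  (v7,v1,v8) [-++] → (0.234252, 0.975448, -0.965)–(0.992355, 0.217345, -0.965)  len=1.0721
  (v3,v2,v6) [++-] → (-0.234252, -0.975448, -0.965)–(0.234252, -0.975448, -0.965)  len=0.4685
  (v3,v6,v8) [+-+] → (0.234252, -0.975448, -0.965)–(0.992355, -0.217345, -0.965)  len=1.0721
  (v6,v2,v10) [-++] → (-0.234252, -0.975448, -0.965)–(-0.992355, -0.217345, -0.965)  len=1.0721
  (v8,v6,v7) [+--] → (0.992355, -0.217345, -0.965)–(0.992355, 0.217345, -0.965)  len=0.4347

Chained into 1 loop(s):
  loop 1: 8 segments, perimeter = 6.0949
Total perimeter = 6.095


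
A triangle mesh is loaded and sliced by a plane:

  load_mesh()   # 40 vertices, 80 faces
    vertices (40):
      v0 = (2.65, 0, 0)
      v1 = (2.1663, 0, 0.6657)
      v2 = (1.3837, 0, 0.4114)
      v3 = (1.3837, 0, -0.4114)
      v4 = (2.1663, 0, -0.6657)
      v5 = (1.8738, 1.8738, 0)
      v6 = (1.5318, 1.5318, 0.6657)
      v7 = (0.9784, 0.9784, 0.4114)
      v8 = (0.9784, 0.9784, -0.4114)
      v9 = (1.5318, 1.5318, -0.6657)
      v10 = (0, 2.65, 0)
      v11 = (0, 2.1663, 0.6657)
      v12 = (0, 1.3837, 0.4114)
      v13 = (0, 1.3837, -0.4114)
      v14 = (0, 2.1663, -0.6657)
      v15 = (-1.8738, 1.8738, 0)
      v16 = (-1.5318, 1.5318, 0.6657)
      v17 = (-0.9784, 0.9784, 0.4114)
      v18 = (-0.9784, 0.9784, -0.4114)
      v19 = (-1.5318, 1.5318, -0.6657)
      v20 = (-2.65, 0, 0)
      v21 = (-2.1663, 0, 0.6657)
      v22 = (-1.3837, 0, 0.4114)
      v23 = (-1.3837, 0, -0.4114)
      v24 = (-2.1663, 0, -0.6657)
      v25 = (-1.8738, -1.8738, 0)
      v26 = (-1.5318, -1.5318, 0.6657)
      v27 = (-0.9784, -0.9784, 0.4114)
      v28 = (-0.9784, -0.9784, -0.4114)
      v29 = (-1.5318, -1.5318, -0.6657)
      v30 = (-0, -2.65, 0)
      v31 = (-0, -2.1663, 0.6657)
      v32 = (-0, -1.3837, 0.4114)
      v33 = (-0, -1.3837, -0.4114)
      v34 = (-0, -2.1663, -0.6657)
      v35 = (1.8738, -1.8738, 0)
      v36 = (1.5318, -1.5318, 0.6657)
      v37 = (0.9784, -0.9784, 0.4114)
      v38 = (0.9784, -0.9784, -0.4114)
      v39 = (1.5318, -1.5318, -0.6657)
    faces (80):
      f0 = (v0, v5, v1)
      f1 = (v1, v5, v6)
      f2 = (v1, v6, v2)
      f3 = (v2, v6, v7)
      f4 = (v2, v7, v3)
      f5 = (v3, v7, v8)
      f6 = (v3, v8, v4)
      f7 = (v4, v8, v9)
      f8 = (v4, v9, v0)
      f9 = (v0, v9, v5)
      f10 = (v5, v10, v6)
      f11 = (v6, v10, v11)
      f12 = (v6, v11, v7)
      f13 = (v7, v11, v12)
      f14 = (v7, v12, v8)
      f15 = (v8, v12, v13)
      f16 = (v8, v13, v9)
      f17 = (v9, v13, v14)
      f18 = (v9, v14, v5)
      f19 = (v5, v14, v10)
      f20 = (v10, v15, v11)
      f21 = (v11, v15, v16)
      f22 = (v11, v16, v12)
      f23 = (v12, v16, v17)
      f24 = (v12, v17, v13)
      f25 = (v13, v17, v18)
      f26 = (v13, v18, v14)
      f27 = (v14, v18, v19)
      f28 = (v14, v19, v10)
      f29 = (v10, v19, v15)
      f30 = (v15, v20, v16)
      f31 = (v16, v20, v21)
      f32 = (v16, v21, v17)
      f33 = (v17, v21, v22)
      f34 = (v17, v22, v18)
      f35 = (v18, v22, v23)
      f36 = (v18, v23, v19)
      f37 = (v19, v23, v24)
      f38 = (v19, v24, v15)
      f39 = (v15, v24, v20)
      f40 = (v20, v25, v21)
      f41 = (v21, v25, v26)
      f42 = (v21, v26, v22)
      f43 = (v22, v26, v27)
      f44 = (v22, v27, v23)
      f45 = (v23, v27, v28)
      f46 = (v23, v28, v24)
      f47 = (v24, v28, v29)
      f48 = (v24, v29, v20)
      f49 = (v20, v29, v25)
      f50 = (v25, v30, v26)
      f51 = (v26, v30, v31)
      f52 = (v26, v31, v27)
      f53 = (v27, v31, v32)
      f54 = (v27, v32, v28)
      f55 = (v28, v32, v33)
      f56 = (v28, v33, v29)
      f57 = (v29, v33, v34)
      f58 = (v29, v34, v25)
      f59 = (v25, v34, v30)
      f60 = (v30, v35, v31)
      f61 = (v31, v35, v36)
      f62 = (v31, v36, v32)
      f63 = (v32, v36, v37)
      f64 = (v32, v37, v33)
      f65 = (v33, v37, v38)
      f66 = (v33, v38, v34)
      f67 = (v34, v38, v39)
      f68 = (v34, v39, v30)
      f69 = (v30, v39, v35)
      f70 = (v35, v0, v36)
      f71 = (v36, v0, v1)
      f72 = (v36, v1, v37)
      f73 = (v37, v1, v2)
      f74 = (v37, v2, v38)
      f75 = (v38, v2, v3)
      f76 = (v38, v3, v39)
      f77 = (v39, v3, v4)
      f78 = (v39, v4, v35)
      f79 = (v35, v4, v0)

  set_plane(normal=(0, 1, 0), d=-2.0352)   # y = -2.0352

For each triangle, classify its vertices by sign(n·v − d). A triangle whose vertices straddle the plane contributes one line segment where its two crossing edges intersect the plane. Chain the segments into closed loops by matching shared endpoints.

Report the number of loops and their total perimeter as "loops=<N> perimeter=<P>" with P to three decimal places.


Straddling triangles (14 of 80):
  (v25,v30,v26) [+-+] → (-1.48417, -2.0352, 0)–(-0.842202, -2.0352, 0.36601)  len=0.7390
  (v26,v30,v31) [+--] → (-0.842202, -2.0352, 0.36601)–(-0.3165, -2.0352, 0.6657)  len=0.6051
  (v26,v31,v27) [+-+] → (-0.3165, -2.0352, 0.6657)–(-0.107979, -2.0352, 0.637635)  len=0.2104
  (v27,v31,v32) [+-+] → (-0.107979, -2.0352, 0.637635)–(0, -2.0352, 0.6231)  len=0.1090
  (v29,v33,v34) [++-] → (0, -2.0352, -0.6231)–(-0.3165, -2.0352, -0.6657)  len=0.3194
  (v29,v34,v25) [+-+] → (-0.3165, -2.0352, -0.6657)–(-0.839847, -2.0352, -0.36733)  len=0.6024
  (v25,v34,v30) [+--] → (-0.839847, -2.0352, -0.36733)–(-1.48417, -2.0352, 0)  len=0.7417
  (v30,v35,v31) [-+-] → (1.48417, -2.0352, 0)–(0.839847, -2.0352, 0.36733)  len=0.7417
  (v31,v35,v36) [-++] → (0.839847, -2.0352, 0.36733)–(0.3165, -2.0352, 0.6657)  len=0.6024
  (v31,v36,v32) [-++] → (0.3165, -2.0352, 0.6657)–(0, -2.0352, 0.6231)  len=0.3194
  (v33,v38,v34) [++-] → (0.107979, -2.0352, -0.637635)–(0, -2.0352, -0.6231)  len=0.1090
  (v34,v38,v39) [-++] → (0.107979, -2.0352, -0.637635)–(0.3165, -2.0352, -0.6657)  len=0.2104
  (v34,v39,v30) [-+-] → (0.3165, -2.0352, -0.6657)–(0.842202, -2.0352, -0.36601)  len=0.6051
  (v30,v39,v35) [-++] → (0.842202, -2.0352, -0.36601)–(1.48417, -2.0352, 0)  len=0.7390

Chained into 1 loop(s):
  loop 1: 14 segments, perimeter = 6.6538
Total perimeter = 6.654

loops=1 perimeter=6.654


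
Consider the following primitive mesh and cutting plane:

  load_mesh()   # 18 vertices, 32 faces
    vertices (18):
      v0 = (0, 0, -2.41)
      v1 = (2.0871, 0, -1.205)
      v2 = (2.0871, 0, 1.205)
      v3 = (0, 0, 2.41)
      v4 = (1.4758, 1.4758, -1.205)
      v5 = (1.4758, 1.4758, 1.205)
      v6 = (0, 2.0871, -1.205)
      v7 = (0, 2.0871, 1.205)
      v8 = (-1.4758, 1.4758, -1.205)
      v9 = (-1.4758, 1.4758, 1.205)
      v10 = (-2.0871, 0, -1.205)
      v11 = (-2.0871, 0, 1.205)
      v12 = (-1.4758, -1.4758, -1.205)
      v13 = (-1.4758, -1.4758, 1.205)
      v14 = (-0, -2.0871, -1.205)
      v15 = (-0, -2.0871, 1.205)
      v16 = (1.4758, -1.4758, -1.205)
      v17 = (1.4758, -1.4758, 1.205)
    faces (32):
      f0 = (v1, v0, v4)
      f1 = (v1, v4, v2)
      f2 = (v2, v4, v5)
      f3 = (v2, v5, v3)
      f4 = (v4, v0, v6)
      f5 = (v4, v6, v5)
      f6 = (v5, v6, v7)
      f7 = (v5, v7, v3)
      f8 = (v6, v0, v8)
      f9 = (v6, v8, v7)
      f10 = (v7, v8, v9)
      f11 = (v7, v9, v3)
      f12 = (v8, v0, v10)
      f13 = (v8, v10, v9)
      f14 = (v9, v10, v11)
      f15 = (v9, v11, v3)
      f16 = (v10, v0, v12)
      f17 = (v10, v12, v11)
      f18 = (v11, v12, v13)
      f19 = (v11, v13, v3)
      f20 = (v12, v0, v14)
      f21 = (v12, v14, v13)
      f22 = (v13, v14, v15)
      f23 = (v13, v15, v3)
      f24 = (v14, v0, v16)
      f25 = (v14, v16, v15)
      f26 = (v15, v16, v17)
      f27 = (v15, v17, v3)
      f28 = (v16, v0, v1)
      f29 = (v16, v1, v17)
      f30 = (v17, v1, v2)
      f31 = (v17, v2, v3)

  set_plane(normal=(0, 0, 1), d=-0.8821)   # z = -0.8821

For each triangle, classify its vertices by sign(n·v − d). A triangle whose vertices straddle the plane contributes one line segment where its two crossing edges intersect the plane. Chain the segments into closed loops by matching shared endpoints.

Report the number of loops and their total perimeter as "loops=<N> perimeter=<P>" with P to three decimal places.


Straddling triangles (16 of 32):
  (v1,v4,v2) [--+] → (1.5577, 1.27807, -0.8821)–(2.0871, 0, -0.8821)  len=1.3834
  (v2,v4,v5) [+-+] → (1.5577, 1.27807, -0.8821)–(1.4758, 1.4758, -0.8821)  len=0.2140
  (v4,v6,v5) [--+] → (0.197733, 2.0052, -0.8821)–(1.4758, 1.4758, -0.8821)  len=1.3834
  (v5,v6,v7) [+-+] → (0.197733, 2.0052, -0.8821)–(0, 2.0871, -0.8821)  len=0.2140
  (v6,v8,v7) [--+] → (-1.27807, 1.5577, -0.8821)–(0, 2.0871, -0.8821)  len=1.3834
  (v7,v8,v9) [+-+] → (-1.27807, 1.5577, -0.8821)–(-1.4758, 1.4758, -0.8821)  len=0.2140
  (v8,v10,v9) [--+] → (-2.0052, 0.197733, -0.8821)–(-1.4758, 1.4758, -0.8821)  len=1.3834
  (v9,v10,v11) [+-+] → (-2.0052, 0.197733, -0.8821)–(-2.0871, 0, -0.8821)  len=0.2140
  (v10,v12,v11) [--+] → (-1.5577, -1.27807, -0.8821)–(-2.0871, 0, -0.8821)  len=1.3834
  (v11,v12,v13) [+-+] → (-1.5577, -1.27807, -0.8821)–(-1.4758, -1.4758, -0.8821)  len=0.2140
  (v12,v14,v13) [--+] → (-0.197733, -2.0052, -0.8821)–(-1.4758, -1.4758, -0.8821)  len=1.3834
  (v13,v14,v15) [+-+] → (-0.197733, -2.0052, -0.8821)–(0, -2.0871, -0.8821)  len=0.2140
  (v14,v16,v15) [--+] → (1.27807, -1.5577, -0.8821)–(0, -2.0871, -0.8821)  len=1.3834
  (v15,v16,v17) [+-+] → (1.27807, -1.5577, -0.8821)–(1.4758, -1.4758, -0.8821)  len=0.2140
  (v16,v1,v17) [--+] → (2.0052, -0.197733, -0.8821)–(1.4758, -1.4758, -0.8821)  len=1.3834
  (v17,v1,v2) [+-+] → (2.0052, -0.197733, -0.8821)–(2.0871, 0, -0.8821)  len=0.2140

Chained into 1 loop(s):
  loop 1: 16 segments, perimeter = 12.7792
Total perimeter = 12.779

loops=1 perimeter=12.779


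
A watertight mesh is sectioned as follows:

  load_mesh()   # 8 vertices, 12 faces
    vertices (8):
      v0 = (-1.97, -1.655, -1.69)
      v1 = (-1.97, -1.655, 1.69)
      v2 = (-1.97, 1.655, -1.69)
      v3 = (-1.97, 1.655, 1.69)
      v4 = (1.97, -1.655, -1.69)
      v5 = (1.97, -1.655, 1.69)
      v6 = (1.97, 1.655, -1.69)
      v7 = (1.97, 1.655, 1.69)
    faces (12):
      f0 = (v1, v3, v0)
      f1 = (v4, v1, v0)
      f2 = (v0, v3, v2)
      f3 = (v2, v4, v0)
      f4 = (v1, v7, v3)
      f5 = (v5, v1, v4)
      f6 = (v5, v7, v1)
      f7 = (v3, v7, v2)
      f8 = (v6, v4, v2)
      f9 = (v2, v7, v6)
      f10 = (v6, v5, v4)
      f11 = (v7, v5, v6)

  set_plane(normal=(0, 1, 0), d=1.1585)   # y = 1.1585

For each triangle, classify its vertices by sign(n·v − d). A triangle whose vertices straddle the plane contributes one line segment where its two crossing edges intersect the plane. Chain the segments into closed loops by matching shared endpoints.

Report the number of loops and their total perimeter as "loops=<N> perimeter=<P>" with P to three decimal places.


loops=1 perimeter=14.640

Straddling triangles (8 of 12):
  (v1,v3,v0) [-+-] → (-1.97, 1.1585, 1.69)–(-1.97, 1.1585, 1.183)  len=0.5070
  (v0,v3,v2) [-++] → (-1.97, 1.1585, 1.183)–(-1.97, 1.1585, -1.69)  len=2.8730
  (v2,v4,v0) [+--] → (-1.379, 1.1585, -1.69)–(-1.97, 1.1585, -1.69)  len=0.5910
  (v1,v7,v3) [-++] → (1.379, 1.1585, 1.69)–(-1.97, 1.1585, 1.69)  len=3.3490
  (v5,v7,v1) [-+-] → (1.97, 1.1585, 1.69)–(1.379, 1.1585, 1.69)  len=0.5910
  (v6,v4,v2) [+-+] → (1.97, 1.1585, -1.69)–(-1.379, 1.1585, -1.69)  len=3.3490
  (v6,v5,v4) [+--] → (1.97, 1.1585, -1.183)–(1.97, 1.1585, -1.69)  len=0.5070
  (v7,v5,v6) [+-+] → (1.97, 1.1585, 1.69)–(1.97, 1.1585, -1.183)  len=2.8730

Chained into 1 loop(s):
  loop 1: 8 segments, perimeter = 14.6400
Total perimeter = 14.640


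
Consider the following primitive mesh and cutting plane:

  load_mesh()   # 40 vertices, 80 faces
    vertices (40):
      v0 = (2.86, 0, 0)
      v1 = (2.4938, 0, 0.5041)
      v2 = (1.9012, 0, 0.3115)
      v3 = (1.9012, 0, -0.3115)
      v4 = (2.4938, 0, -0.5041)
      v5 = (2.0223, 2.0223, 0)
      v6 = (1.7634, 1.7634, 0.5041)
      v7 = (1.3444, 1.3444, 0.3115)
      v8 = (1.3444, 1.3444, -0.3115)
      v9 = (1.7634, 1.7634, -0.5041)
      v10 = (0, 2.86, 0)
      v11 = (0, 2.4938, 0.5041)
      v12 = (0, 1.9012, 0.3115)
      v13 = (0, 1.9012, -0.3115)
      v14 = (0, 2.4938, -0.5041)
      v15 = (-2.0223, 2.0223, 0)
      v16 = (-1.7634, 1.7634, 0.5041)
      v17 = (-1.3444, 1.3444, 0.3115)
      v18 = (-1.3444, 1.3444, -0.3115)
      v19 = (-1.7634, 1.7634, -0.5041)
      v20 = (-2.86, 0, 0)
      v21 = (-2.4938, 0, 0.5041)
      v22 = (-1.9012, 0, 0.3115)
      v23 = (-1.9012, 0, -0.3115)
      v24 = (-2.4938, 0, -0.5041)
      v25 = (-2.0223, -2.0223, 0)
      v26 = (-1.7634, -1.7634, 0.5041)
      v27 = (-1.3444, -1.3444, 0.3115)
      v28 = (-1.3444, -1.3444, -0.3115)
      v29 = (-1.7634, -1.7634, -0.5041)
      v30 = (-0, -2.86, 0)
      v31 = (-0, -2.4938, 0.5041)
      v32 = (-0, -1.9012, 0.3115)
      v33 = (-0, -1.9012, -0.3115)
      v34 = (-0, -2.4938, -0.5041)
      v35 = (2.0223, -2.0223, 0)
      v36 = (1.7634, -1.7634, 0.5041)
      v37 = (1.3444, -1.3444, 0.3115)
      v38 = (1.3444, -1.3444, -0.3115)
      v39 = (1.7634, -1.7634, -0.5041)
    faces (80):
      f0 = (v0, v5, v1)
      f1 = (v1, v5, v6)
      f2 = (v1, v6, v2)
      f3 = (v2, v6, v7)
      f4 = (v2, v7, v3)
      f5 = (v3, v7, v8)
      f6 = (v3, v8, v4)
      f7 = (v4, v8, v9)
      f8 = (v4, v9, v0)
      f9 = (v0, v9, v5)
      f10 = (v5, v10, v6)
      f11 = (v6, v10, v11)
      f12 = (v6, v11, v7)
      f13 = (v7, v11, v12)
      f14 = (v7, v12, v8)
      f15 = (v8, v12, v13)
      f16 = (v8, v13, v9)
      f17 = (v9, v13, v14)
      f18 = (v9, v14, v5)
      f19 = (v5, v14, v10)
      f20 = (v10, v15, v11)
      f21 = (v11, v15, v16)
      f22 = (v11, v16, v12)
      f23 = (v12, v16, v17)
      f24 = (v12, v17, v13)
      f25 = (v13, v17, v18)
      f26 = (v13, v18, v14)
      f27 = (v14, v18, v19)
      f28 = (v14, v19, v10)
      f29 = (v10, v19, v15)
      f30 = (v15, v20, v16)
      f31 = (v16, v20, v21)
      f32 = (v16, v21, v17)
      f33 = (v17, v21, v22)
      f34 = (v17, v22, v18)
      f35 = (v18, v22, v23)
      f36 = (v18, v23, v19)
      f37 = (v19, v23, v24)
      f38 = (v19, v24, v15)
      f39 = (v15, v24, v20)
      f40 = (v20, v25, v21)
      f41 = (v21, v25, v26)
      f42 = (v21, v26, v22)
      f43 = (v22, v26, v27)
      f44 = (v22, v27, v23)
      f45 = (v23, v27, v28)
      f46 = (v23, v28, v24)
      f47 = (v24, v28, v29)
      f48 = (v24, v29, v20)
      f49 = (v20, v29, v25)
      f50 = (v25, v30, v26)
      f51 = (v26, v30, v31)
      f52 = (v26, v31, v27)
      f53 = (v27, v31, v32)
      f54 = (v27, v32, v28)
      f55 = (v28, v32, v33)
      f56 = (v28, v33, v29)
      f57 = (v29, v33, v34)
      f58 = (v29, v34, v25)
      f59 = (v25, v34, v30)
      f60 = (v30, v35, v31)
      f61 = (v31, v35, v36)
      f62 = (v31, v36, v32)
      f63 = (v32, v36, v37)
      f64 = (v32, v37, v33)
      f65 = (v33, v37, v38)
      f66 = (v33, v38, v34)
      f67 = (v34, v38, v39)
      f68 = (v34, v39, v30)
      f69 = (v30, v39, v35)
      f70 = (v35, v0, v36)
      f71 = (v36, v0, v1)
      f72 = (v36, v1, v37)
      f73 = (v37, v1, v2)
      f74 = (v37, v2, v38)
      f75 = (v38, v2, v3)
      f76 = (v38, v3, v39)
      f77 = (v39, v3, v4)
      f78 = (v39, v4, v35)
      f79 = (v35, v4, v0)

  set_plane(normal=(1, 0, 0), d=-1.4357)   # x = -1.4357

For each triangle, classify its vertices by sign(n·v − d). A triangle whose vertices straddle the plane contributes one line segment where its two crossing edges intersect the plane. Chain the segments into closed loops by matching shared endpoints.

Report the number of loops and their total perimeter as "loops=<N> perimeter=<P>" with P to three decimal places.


Straddling triangles (24 of 80):
  (v10,v15,v11) [+-+] → (-1.4357, 2.26529, 0)–(-1.4357, 2.15907, 0.146222)  len=0.1807
  (v11,v15,v16) [+--] → (-1.4357, 2.15907, 0.146222)–(-1.4357, 1.89913, 0.5041)  len=0.4423
  (v11,v16,v12) [+-+] → (-1.4357, 1.89913, 0.5041)–(-1.4357, 1.78901, 0.468308)  len=0.1158
  (v12,v16,v17) [+-+] → (-1.4357, 1.78901, 0.468308)–(-1.4357, 1.4357, 0.353467)  len=0.3715
  (v14,v18,v19) [++-] → (-1.4357, 1.4357, -0.353467)–(-1.4357, 1.89913, -0.5041)  len=0.4873
  (v14,v19,v10) [+-+] → (-1.4357, 1.89913, -0.5041)–(-1.4357, 1.96719, -0.410421)  len=0.1158
  (v10,v19,v15) [+--] → (-1.4357, 1.96719, -0.410421)–(-1.4357, 2.26529, 0)  len=0.5073
  (v16,v21,v17) [--+] → (-1.4357, 1.23761, 0.326799)–(-1.4357, 1.4357, 0.353467)  len=0.1999
  (v17,v21,v22) [+--] → (-1.4357, 1.23761, 0.326799)–(-1.4357, 1.12396, 0.3115)  len=0.1147
  (v17,v22,v18) [+-+] → (-1.4357, 1.12396, 0.3115)–(-1.4357, 1.12396, -0.209345)  len=0.5208
  (v18,v22,v23) [+--] → (-1.4357, 1.12396, -0.209345)–(-1.4357, 1.12396, -0.3115)  len=0.1022
  (v18,v23,v19) [+--] → (-1.4357, 1.12396, -0.3115)–(-1.4357, 1.4357, -0.353467)  len=0.3146
  (v22,v26,v27) [--+] → (-1.4357, -1.4357, 0.353467)–(-1.4357, -1.12396, 0.3115)  len=0.3146
  (v22,v27,v23) [-+-] → (-1.4357, -1.12396, 0.3115)–(-1.4357, -1.12396, 0.209345)  len=0.1022
  (v23,v27,v28) [-++] → (-1.4357, -1.12396, 0.209345)–(-1.4357, -1.12396, -0.3115)  len=0.5208
  (v23,v28,v24) [-+-] → (-1.4357, -1.12396, -0.3115)–(-1.4357, -1.23761, -0.326799)  len=0.1147
  (v24,v28,v29) [-+-] → (-1.4357, -1.23761, -0.326799)–(-1.4357, -1.4357, -0.353467)  len=0.1999
  (v25,v30,v26) [-+-] → (-1.4357, -2.26529, 0)–(-1.4357, -1.96719, 0.410421)  len=0.5073
  (v26,v30,v31) [-++] → (-1.4357, -1.96719, 0.410421)–(-1.4357, -1.89913, 0.5041)  len=0.1158
  (v26,v31,v27) [-++] → (-1.4357, -1.89913, 0.5041)–(-1.4357, -1.4357, 0.353467)  len=0.4873
  (v28,v33,v29) [++-] → (-1.4357, -1.78901, -0.468308)–(-1.4357, -1.4357, -0.353467)  len=0.3715
  (v29,v33,v34) [-++] → (-1.4357, -1.78901, -0.468308)–(-1.4357, -1.89913, -0.5041)  len=0.1158
  (v29,v34,v25) [-+-] → (-1.4357, -1.89913, -0.5041)–(-1.4357, -2.15907, -0.146222)  len=0.4423
  (v25,v34,v30) [-++] → (-1.4357, -2.15907, -0.146222)–(-1.4357, -2.26529, 0)  len=0.1807

Chained into 2 loop(s):
  loop 1: 12 segments, perimeter = 3.4728
  loop 2: 12 segments, perimeter = 3.4728
Total perimeter = 6.946

loops=2 perimeter=6.946
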